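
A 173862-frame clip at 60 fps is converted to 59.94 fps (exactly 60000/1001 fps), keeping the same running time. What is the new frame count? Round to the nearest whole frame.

173688 frames

Frames at target rate = 173862 × (60000/1001) / (60) = 13374000/77 ≈ 173688.312.
Nearest whole frame: 173688.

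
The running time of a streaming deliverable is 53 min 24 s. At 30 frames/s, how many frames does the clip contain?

53 min 24 s = 3204 s.
Frames = 3204 × 30 = 96120.

96120 frames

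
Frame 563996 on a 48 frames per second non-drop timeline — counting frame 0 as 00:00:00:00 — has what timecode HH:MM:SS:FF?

563996 ÷ 48 = 11749 full seconds, remainder 44 frames.
11749 s = 3 h 15 min 49 s.
Timecode: 03:15:49:44.

03:15:49:44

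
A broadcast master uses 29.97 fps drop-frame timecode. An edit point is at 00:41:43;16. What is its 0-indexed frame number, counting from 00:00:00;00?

As if non-drop at 30 labels/s: (0 × 3600 + 41 × 60 + 43) × 30 + 16 = 75106.
Minute boundaries passed: 41; those not divisible by 10: 41 − 4 = 37; dropped labels = 2 × 37 = 74.
Actual frame index = 75106 − 74 = 75032.

75032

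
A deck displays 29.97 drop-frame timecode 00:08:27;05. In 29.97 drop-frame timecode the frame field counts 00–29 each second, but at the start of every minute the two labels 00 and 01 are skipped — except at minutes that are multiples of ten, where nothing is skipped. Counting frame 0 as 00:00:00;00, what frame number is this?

15199

As if non-drop at 30 labels/s: (0 × 3600 + 8 × 60 + 27) × 30 + 5 = 15215.
Minute boundaries passed: 8; those not divisible by 10: 8 − 0 = 8; dropped labels = 2 × 8 = 16.
Actual frame index = 15215 − 16 = 15199.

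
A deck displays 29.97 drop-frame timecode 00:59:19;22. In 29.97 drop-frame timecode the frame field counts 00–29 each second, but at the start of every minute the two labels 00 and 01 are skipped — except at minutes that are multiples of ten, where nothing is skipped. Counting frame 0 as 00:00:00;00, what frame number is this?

106684

As if non-drop at 30 labels/s: (0 × 3600 + 59 × 60 + 19) × 30 + 22 = 106792.
Minute boundaries passed: 59; those not divisible by 10: 59 − 5 = 54; dropped labels = 2 × 54 = 108.
Actual frame index = 106792 − 108 = 106684.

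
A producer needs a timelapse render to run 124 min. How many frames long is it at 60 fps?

446400 frames

124 min = 7440 s.
Frames = 7440 × 60 = 446400.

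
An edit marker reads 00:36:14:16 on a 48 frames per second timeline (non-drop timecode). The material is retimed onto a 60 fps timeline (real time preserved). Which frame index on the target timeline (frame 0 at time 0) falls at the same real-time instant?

Source frame index: (0×3600 + 36×60 + 14) × 48 + 16 = 104368.
Real time: 104368 / (48) = 6523/3 s.
Target frame: (6523/3) × (60) = 130460.

frame 130460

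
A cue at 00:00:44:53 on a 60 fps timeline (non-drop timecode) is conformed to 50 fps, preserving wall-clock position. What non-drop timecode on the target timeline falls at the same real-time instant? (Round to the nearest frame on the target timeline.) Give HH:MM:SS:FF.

Source frame index: (0×3600 + 0×60 + 44) × 60 + 53 = 2693.
Real time: 2693 / (60) = 2693/60 s.
Target frame: (2693/60) × (50) = 13465/6 ≈ 2244.167 → 2244.
At 50 labels/s: frame 2244 → 00:00:44:44.

00:00:44:44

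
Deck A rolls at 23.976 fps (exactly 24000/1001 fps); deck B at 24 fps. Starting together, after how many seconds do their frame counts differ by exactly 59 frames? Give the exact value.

The gap grows by |24 − 24000/1001| = 24/1001 frames per second.
Time for a 59-frame gap: 59 ÷ (24/1001) = 59059/24 s.

59059/24 seconds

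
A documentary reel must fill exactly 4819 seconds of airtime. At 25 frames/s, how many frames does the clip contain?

Frames = 4819 × 25 = 120475.

120475 frames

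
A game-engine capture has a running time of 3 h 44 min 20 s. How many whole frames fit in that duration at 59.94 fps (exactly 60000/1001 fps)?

3 h 44 min 20 s = 13460 s.
Frames = 13460 × 60000/1001 = 807600000/1001 ≈ 806793.2068.
Complete frames: 806793.

806793 frames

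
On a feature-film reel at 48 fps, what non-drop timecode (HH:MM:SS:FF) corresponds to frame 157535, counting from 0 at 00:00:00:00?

157535 ÷ 48 = 3281 full seconds, remainder 47 frames.
3281 s = 0 h 54 min 41 s.
Timecode: 00:54:41:47.

00:54:41:47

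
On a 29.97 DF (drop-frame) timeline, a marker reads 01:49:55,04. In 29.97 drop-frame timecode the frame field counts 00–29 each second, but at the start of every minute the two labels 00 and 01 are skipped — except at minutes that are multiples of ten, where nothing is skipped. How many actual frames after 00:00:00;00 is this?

197656

As if non-drop at 30 labels/s: (1 × 3600 + 49 × 60 + 55) × 30 + 4 = 197854.
Minute boundaries passed: 109; those not divisible by 10: 109 − 10 = 99; dropped labels = 2 × 99 = 198.
Actual frame index = 197854 − 198 = 197656.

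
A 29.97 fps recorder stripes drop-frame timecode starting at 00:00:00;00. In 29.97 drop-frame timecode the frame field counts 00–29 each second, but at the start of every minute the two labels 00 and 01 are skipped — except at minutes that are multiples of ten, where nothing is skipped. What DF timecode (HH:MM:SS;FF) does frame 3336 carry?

Ten DF minutes hold 17982 frames, so frame 3336 lies in block 0 (frames 0–17981) with 3336 frames into that block.
The block's first minute is 1800 frames and the rest 1798 each; 3336 frames reaches minute 1, so 0 × 18 + 1 × 2 = 2 labels have been skipped so far.
Adding those back, label number 3336 + 2 = 3338 at 30 labels/s is 111 s + 8 f = 0 h 1 min 51 s frame 8, i.e. 00:01:51;08.

00:01:51;08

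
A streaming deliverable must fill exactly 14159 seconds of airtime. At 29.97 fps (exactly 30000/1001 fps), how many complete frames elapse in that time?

424345 frames

Frames = 14159 × 30000/1001 = 424770000/1001 ≈ 424345.6543.
Complete frames: 424345.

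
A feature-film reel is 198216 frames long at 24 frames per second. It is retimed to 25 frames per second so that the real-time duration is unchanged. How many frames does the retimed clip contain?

Target frames = source frames × (target rate / source rate) = 198216 × (25)/(24) = 198216 × 25/24 = 206475.

206475 frames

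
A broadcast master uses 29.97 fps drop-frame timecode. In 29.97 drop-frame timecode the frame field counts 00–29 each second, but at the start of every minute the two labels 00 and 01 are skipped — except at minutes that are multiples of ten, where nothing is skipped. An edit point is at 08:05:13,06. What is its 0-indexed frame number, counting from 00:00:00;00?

Complete 10-minute blocks: 48, each 17982 frames → 863136.
Remaining 5 whole minutes in the current block: 1800 + 4 × 1798 = 8992 frames.
Within the current minute: 13 × 30 + 6 − 2 = 394 (labels ;00/;01 skipped at this minute). Total = 863136 + 8992 + 394 = 872522.

872522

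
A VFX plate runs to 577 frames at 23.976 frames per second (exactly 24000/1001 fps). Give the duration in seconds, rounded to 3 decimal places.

Running time = 577 × 1001/24000 = 577577/24000 s ≈ 24.066 s.

24.066 seconds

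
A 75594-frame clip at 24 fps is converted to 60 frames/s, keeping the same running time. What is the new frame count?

Target frames = source frames × (target rate / source rate) = 75594 × (60)/(24) = 75594 × 5/2 = 188985.

188985 frames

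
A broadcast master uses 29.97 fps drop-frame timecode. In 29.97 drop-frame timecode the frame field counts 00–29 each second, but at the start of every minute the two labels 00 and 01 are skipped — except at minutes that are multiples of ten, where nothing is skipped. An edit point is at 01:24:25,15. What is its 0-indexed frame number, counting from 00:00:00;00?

As if non-drop at 30 labels/s: (1 × 3600 + 24 × 60 + 25) × 30 + 15 = 151965.
Minute boundaries passed: 84; those not divisible by 10: 84 − 8 = 76; dropped labels = 2 × 76 = 152.
Actual frame index = 151965 − 152 = 151813.

151813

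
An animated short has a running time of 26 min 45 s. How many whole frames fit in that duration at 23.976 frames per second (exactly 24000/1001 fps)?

38481 frames

26 min 45 s = 1605 s.
Frames = 1605 × 24000/1001 = 38520000/1001 ≈ 38481.5185.
Complete frames: 38481.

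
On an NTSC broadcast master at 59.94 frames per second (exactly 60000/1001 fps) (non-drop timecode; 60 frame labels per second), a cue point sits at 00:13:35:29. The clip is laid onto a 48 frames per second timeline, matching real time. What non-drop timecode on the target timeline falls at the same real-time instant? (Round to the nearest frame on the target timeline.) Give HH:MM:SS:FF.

Source frame index: (0×3600 + 13×60 + 35) × 60 + 29 = 48929.
Real time: 48929 / (60000/1001) = 48977929/60000 s.
Target frame: (48977929/60000) × (48) = 48977929/1250 ≈ 39182.343 → 39182.
At 48 labels/s: frame 39182 → 00:13:36:14.

00:13:36:14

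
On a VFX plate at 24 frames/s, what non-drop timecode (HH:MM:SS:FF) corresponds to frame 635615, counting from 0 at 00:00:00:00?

635615 ÷ 24 = 26483 full seconds, remainder 23 frames.
26483 s = 7 h 21 min 23 s.
Timecode: 07:21:23:23.

07:21:23:23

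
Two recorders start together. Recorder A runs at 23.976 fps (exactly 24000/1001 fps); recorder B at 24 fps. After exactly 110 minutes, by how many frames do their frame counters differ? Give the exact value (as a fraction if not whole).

14400/91 frames

110 min = 6600 s.
A emits 24000/1001 × 6600 = 14400000/91 frames; B emits 24 × 6600 = 158400.
Difference = 14400/91 frames (≈ 158.2418); B is ahead of A.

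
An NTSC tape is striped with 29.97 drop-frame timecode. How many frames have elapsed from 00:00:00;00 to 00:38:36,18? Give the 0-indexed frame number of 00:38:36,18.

As if non-drop at 30 labels/s: (0 × 3600 + 38 × 60 + 36) × 30 + 18 = 69498.
Minute boundaries passed: 38; those not divisible by 10: 38 − 3 = 35; dropped labels = 2 × 35 = 70.
Actual frame index = 69498 − 70 = 69428.

69428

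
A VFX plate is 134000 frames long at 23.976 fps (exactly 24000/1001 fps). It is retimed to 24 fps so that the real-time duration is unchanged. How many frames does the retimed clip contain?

Target frames = source frames × (target rate / source rate) = 134000 × (24)/(24000/1001) = 134000 × 1001/1000 = 134134.

134134 frames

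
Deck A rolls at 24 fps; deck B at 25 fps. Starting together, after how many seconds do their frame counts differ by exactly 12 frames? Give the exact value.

12 seconds

The gap grows by |25 − 24| = 1 frame per second.
Time for a 12-frame gap: 12 ÷ (1) = 12 s.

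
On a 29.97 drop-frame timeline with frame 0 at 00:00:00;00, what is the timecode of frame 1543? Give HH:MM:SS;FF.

Each 10-minute DF block holds 10 × 60 × 30 − 9 × 2 = 17982 frames. 1543 ÷ 17982 → 0 full blocks, remainder 1543.
Within the partial block the first minute is 1800 frames and each further minute 1798, so 0 further minute boundaries passed. Total skipped labels = 18 × 0 + 2 × 0 = 0.
Non-drop label index = 1543 + 0 = 1543; at 30 labels/s that is 00:00:51:13, i.e. DF 00:00:51;13.

00:00:51;13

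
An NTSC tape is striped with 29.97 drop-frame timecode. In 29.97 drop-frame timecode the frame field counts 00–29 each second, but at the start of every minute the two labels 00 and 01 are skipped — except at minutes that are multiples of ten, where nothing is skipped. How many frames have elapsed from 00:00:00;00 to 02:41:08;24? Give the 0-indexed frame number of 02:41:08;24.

Complete 10-minute blocks: 16, each 17982 frames → 287712.
Remaining 1 whole minute in the current block: 1800 + 0 × 1798 = 1800 frames.
Within the current minute: 8 × 30 + 24 − 2 = 262 (labels ;00/;01 skipped at this minute). Total = 287712 + 1800 + 262 = 289774.

289774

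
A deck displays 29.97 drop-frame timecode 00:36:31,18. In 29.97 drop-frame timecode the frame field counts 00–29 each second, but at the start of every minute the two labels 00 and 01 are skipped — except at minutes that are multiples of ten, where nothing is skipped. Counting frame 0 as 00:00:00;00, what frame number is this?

65682

As if non-drop at 30 labels/s: (0 × 3600 + 36 × 60 + 31) × 30 + 18 = 65748.
Minute boundaries passed: 36; those not divisible by 10: 36 − 3 = 33; dropped labels = 2 × 33 = 66.
Actual frame index = 65748 − 66 = 65682.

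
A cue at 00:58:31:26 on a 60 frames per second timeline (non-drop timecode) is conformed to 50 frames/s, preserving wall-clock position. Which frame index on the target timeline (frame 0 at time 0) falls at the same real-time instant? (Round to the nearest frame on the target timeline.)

Source frame index: (0×3600 + 58×60 + 31) × 60 + 26 = 210686.
Real time: 210686 / (60) = 105343/30 s.
Target frame: (105343/30) × (50) = 526715/3 ≈ 175571.667 → 175572.

frame 175572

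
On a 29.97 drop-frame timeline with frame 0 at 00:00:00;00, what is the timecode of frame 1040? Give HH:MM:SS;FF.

Each 10-minute DF block holds 10 × 60 × 30 − 9 × 2 = 17982 frames. 1040 ÷ 17982 → 0 full blocks, remainder 1040.
Within the partial block the first minute is 1800 frames and each further minute 1798, so 0 further minute boundaries passed. Total skipped labels = 18 × 0 + 2 × 0 = 0.
Non-drop label index = 1040 + 0 = 1040; at 30 labels/s that is 00:00:34:20, i.e. DF 00:00:34;20.

00:00:34;20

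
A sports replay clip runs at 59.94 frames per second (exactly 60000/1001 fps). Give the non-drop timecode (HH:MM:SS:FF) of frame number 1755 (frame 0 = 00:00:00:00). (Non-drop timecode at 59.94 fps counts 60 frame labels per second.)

1755 ÷ 60 = 29 full seconds, remainder 15 frames.
29 s = 0 h 0 min 29 s.
Timecode: 00:00:29:15.

00:00:29:15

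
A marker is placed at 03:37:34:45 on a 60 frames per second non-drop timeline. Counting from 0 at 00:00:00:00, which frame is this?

783285

Total seconds to the label: (3 × 3600 + 37 × 60 + 34) = 13054.
Frame index = 13054 × 60 + 45 = 783285.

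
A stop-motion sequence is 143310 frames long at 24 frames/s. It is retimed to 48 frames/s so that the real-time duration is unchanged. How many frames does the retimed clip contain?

286620 frames

Target frames = source frames × (target rate / source rate) = 143310 × (48)/(24) = 143310 × 2 = 286620.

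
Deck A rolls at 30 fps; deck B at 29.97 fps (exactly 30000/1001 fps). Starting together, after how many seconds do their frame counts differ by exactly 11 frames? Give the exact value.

11011/30 seconds

The gap grows by |30000/1001 − 30| = 30/1001 frames per second.
Time for a 11-frame gap: 11 ÷ (30/1001) = 11011/30 s.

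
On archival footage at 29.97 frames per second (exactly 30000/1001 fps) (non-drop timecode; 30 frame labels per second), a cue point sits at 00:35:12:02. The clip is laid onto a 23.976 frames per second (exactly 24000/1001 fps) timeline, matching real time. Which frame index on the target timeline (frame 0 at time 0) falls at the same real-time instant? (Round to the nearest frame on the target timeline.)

frame 50690

Source frame index: (0×3600 + 35×60 + 12) × 30 + 2 = 63362.
Real time: 63362 / (30000/1001) = 31712681/15000 s.
Target frame: (31712681/15000) × (24000/1001) = 253448/5 ≈ 50689.600 → 50690.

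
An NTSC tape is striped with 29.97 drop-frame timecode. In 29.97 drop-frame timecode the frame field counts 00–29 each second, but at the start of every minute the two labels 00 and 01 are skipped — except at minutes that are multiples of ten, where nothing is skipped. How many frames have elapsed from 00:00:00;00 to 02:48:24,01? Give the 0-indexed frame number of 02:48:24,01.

302817

As if non-drop at 30 labels/s: (2 × 3600 + 48 × 60 + 24) × 30 + 1 = 303121.
Minute boundaries passed: 168; those not divisible by 10: 168 − 16 = 152; dropped labels = 2 × 152 = 304.
Actual frame index = 303121 − 304 = 302817.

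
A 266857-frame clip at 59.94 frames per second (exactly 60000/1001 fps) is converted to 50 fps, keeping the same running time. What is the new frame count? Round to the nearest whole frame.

Frames at target rate = 266857 × (50) / (60000/1001) = 267123857/1200 ≈ 222603.214.
Nearest whole frame: 222603.

222603 frames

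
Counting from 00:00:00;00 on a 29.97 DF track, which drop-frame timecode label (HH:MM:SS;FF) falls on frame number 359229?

03:19:46;09

Each 10-minute DF block holds 10 × 60 × 30 − 9 × 2 = 17982 frames. 359229 ÷ 17982 → 19 full blocks, remainder 17571.
Within the partial block the first minute is 1800 frames and each further minute 1798, so 9 further minute boundaries passed. Total skipped labels = 18 × 19 + 2 × 9 = 360.
Non-drop label index = 359229 + 360 = 359589; at 30 labels/s that is 03:19:46:09, i.e. DF 03:19:46;09.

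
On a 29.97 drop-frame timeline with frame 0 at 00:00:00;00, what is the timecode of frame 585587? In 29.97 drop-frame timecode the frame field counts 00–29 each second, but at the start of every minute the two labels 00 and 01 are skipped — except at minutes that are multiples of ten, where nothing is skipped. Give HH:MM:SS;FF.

Ten DF minutes hold 17982 frames, so frame 585587 lies in block 32 (frames 575424–593405) with 10163 frames into that block.
The block's first minute is 1800 frames and the rest 1798 each; 10163 frames reaches minute 5, so 32 × 18 + 5 × 2 = 586 labels have been skipped so far.
Adding those back, label number 585587 + 586 = 586173 at 30 labels/s is 19539 s + 3 f = 5 h 25 min 39 s frame 3, i.e. 05:25:39;03.

05:25:39;03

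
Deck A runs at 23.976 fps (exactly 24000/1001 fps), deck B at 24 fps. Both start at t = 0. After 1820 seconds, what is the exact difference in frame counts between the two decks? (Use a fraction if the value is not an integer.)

480/11 frames

A emits 24000/1001 × 1820 = 480000/11 frames; B emits 24 × 1820 = 43680.
Difference = 480/11 frames (≈ 43.6364); B is ahead of A.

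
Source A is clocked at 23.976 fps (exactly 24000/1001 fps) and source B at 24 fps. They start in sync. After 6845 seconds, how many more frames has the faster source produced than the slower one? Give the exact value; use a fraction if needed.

A emits 24000/1001 × 6845 = 164280000/1001 frames; B emits 24 × 6845 = 164280.
Difference = 164280/1001 frames (≈ 164.1159); B is ahead of A.

164280/1001 frames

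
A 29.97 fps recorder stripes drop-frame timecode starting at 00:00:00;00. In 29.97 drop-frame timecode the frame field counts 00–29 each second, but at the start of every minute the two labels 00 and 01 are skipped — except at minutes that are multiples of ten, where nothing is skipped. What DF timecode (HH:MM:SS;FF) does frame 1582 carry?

Ten DF minutes hold 17982 frames, so frame 1582 lies in block 0 (frames 0–17981) with 1582 frames into that block.
The block's first minute is 1800 frames and the rest 1798 each; 1582 frames reaches minute 0, so 0 × 18 + 0 × 2 = 0 labels have been skipped so far.
Adding those back, label number 1582 + 0 = 1582 at 30 labels/s is 52 s + 22 f = 0 h 0 min 52 s frame 22, i.e. 00:00:52;22.

00:00:52;22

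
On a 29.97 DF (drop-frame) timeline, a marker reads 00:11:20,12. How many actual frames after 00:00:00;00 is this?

As if non-drop at 30 labels/s: (0 × 3600 + 11 × 60 + 20) × 30 + 12 = 20412.
Minute boundaries passed: 11; those not divisible by 10: 11 − 1 = 10; dropped labels = 2 × 10 = 20.
Actual frame index = 20412 − 20 = 20392.

20392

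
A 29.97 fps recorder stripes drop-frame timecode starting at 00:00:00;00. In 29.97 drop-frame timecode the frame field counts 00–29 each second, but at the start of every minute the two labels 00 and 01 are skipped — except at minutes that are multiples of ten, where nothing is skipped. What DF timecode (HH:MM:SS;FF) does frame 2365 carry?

Each 10-minute DF block holds 10 × 60 × 30 − 9 × 2 = 17982 frames. 2365 ÷ 17982 → 0 full blocks, remainder 2365.
Within the partial block the first minute is 1800 frames and each further minute 1798, so 1 further minute boundary passed. Total skipped labels = 18 × 0 + 2 × 1 = 2.
Non-drop label index = 2365 + 2 = 2367; at 30 labels/s that is 00:01:18:27, i.e. DF 00:01:18;27.

00:01:18;27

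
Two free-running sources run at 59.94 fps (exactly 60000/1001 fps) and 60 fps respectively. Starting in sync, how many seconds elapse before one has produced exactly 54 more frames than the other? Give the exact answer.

900.9 seconds

The gap grows by |60 − 60000/1001| = 60/1001 frames per second.
Time for a 54-frame gap: 54 ÷ (60/1001) = 900.9 s.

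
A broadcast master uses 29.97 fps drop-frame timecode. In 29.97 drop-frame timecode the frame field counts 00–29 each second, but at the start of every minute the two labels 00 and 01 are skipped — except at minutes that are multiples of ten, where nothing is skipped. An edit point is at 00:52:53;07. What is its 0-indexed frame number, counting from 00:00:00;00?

Complete 10-minute blocks: 5, each 17982 frames → 89910.
Remaining 2 whole minutes in the current block: 1800 + 1 × 1798 = 3598 frames.
Within the current minute: 53 × 30 + 7 − 2 = 1595 (labels ;00/;01 skipped at this minute). Total = 89910 + 3598 + 1595 = 95103.

95103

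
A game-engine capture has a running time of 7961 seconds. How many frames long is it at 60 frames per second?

477660 frames

Frames = 7961 × 60 = 477660.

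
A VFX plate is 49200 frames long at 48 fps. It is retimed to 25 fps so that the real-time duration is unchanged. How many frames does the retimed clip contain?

25625 frames

Target frames = source frames × (target rate / source rate) = 49200 × (25)/(48) = 49200 × 25/48 = 25625.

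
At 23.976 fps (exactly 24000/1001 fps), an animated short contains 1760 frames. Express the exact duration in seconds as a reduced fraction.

11011/150 seconds

Running time = 1760 ÷ (24000/1001) = 1760 × 1001/24000 = 11011/150 s.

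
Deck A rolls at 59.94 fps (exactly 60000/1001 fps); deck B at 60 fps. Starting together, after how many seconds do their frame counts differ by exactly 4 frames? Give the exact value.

1001/15 seconds

The gap grows by |60 − 60000/1001| = 60/1001 frames per second.
Time for a 4-frame gap: 4 ÷ (60/1001) = 1001/15 s.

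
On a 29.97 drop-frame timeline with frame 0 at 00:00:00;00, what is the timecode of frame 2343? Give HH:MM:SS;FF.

Each 10-minute DF block holds 10 × 60 × 30 − 9 × 2 = 17982 frames. 2343 ÷ 17982 → 0 full blocks, remainder 2343.
Within the partial block the first minute is 1800 frames and each further minute 1798, so 1 further minute boundary passed. Total skipped labels = 18 × 0 + 2 × 1 = 2.
Non-drop label index = 2343 + 2 = 2345; at 30 labels/s that is 00:01:18:05, i.e. DF 00:01:18;05.

00:01:18;05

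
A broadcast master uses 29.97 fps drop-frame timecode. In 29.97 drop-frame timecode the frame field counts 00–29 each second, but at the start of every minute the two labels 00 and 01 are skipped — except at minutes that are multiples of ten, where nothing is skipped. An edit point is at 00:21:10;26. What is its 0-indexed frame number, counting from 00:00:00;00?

Complete 10-minute blocks: 2, each 17982 frames → 35964.
Remaining 1 whole minute in the current block: 1800 + 0 × 1798 = 1800 frames.
Within the current minute: 10 × 30 + 26 − 2 = 324 (labels ;00/;01 skipped at this minute). Total = 35964 + 1800 + 324 = 38088.

38088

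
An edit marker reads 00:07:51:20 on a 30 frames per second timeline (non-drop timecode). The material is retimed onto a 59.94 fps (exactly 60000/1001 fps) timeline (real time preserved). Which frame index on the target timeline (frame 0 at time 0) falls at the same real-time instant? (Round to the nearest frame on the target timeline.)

Source frame index: (0×3600 + 7×60 + 51) × 30 + 20 = 14150.
Real time: 14150 / (30) = 1415/3 s.
Target frame: (1415/3) × (60000/1001) = 28300000/1001 ≈ 28271.728 → 28272.

frame 28272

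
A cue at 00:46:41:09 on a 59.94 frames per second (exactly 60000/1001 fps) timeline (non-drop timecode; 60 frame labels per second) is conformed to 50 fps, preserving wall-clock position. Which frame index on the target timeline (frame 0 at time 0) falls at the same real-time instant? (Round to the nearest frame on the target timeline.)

Source frame index: (0×3600 + 46×60 + 41) × 60 + 9 = 168069.
Real time: 168069 / (60000/1001) = 56079023/20000 s.
Target frame: (56079023/20000) × (50) = 56079023/400 ≈ 140197.557 → 140198.

frame 140198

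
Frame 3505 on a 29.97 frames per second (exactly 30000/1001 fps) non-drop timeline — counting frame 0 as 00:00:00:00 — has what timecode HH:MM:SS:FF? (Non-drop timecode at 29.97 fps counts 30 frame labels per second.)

3505 ÷ 30 = 116 full seconds, remainder 25 frames.
116 s = 0 h 1 min 56 s.
Timecode: 00:01:56:25.

00:01:56:25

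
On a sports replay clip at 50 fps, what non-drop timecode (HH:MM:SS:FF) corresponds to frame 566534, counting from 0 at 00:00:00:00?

566534 ÷ 50 = 11330 full seconds, remainder 34 frames.
11330 s = 3 h 8 min 50 s.
Timecode: 03:08:50:34.

03:08:50:34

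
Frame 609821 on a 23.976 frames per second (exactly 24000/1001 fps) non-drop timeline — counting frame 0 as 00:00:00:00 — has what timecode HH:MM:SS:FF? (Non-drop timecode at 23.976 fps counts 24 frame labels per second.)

07:03:29:05

609821 ÷ 24 = 25409 full seconds, remainder 5 frames.
25409 s = 7 h 3 min 29 s.
Timecode: 07:03:29:05.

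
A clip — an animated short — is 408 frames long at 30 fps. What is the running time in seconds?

13.6 seconds

Running time = 408 / (30) = 13.6 s.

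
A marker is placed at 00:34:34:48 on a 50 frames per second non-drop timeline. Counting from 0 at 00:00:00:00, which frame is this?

frame 103748

Total seconds to the label: (0 × 3600 + 34 × 60 + 34) = 2074.
Frame index = 2074 × 50 + 48 = 103748.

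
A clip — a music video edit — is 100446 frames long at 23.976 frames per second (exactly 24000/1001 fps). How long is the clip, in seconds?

Running time = 100446 / (24000/1001) = 4189.43525 s.

4189.43525 seconds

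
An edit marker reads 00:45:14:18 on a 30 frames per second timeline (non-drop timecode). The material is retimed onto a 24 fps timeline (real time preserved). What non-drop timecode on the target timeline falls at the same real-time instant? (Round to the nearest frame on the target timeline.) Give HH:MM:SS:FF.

Source frame index: (0×3600 + 45×60 + 14) × 30 + 18 = 81438.
Real time: 81438 / (30) = 13573/5 s.
Target frame: (13573/5) × (24) = 325752/5 ≈ 65150.400 → 65150.
At 24 labels/s: frame 65150 → 00:45:14:14.

00:45:14:14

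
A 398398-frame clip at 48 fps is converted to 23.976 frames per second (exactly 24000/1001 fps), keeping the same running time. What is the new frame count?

199000 frames

Target frames = source frames × (target rate / source rate) = 398398 × (24000/1001)/(48) = 398398 × 500/1001 = 199000.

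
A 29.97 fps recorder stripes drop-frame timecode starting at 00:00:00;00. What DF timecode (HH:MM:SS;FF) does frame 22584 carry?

00:12:33;16

Ten DF minutes hold 17982 frames, so frame 22584 lies in block 1 (frames 17982–35963) with 4602 frames into that block.
The block's first minute is 1800 frames and the rest 1798 each; 4602 frames reaches minute 2, so 1 × 18 + 2 × 2 = 22 labels have been skipped so far.
Adding those back, label number 22584 + 22 = 22606 at 30 labels/s is 753 s + 16 f = 0 h 12 min 33 s frame 16, i.e. 00:12:33;16.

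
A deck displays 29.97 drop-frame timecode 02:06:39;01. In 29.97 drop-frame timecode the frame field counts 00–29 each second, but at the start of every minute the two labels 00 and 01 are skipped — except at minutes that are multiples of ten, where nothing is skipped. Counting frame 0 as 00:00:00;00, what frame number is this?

As if non-drop at 30 labels/s: (2 × 3600 + 6 × 60 + 39) × 30 + 1 = 227971.
Minute boundaries passed: 126; those not divisible by 10: 126 − 12 = 114; dropped labels = 2 × 114 = 228.
Actual frame index = 227971 − 228 = 227743.

227743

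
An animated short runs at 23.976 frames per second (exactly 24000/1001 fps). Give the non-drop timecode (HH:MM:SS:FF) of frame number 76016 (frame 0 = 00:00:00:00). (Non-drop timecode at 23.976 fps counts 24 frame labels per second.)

76016 ÷ 24 = 3167 full seconds, remainder 8 frames.
3167 s = 0 h 52 min 47 s.
Timecode: 00:52:47:08.

00:52:47:08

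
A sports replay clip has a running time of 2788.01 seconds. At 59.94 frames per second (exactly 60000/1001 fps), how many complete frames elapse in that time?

167113 frames

Frames = 2788.01 × 60000/1001 = 167280600/1001 ≈ 167113.4865.
Complete frames: 167113.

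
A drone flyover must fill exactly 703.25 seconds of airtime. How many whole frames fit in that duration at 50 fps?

Frames = 703.25 × 50 = 70325/2 ≈ 35162.5000.
Complete frames: 35162.

35162 frames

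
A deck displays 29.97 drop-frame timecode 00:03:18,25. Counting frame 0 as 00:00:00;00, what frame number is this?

As if non-drop at 30 labels/s: (0 × 3600 + 3 × 60 + 18) × 30 + 25 = 5965.
Minute boundaries passed: 3; those not divisible by 10: 3 − 0 = 3; dropped labels = 2 × 3 = 6.
Actual frame index = 5965 − 6 = 5959.

5959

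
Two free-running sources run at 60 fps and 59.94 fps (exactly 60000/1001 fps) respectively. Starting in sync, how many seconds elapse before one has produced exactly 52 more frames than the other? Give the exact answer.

The gap grows by |60000/1001 − 60| = 60/1001 frames per second.
Time for a 52-frame gap: 52 ÷ (60/1001) = 13013/15 s.

13013/15 seconds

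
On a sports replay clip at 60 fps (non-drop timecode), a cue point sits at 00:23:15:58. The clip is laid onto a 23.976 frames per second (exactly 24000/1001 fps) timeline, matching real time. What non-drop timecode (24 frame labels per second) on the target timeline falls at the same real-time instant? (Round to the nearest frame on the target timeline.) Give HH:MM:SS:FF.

00:23:14:14

Source frame index: (0×3600 + 23×60 + 15) × 60 + 58 = 83758.
Real time: 83758 / (60) = 41879/30 s.
Target frame: (41879/30) × (24000/1001) = 33503200/1001 ≈ 33469.730 → 33470.
At 24 labels/s: frame 33470 → 00:23:14:14.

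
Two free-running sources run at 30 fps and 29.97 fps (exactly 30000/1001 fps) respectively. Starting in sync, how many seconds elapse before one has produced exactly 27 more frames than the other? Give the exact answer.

The gap grows by |30000/1001 − 30| = 30/1001 frames per second.
Time for a 27-frame gap: 27 ÷ (30/1001) = 900.9 s.

900.9 seconds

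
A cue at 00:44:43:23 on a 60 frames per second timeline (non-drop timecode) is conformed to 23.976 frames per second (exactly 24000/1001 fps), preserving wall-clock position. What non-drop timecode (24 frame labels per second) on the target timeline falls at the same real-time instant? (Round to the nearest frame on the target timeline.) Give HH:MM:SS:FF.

00:44:40:17

Source frame index: (0×3600 + 44×60 + 43) × 60 + 23 = 161003.
Real time: 161003 / (60) = 161003/60 s.
Target frame: (161003/60) × (24000/1001) = 64401200/1001 ≈ 64336.863 → 64337.
At 24 labels/s: frame 64337 → 00:44:40:17.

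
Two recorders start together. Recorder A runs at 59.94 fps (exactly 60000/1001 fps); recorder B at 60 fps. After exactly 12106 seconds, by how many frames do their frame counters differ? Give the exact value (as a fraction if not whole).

726360/1001 frames

A emits 60000/1001 × 12106 = 726360000/1001 frames; B emits 60 × 12106 = 726360.
Difference = 726360/1001 frames (≈ 725.6344); B is ahead of A.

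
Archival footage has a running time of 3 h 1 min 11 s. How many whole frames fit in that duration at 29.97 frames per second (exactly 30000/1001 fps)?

3 h 1 min 11 s = 10871 s.
Frames = 10871 × 30000/1001 = 46590000/143 ≈ 325804.1958.
Complete frames: 325804.

325804 frames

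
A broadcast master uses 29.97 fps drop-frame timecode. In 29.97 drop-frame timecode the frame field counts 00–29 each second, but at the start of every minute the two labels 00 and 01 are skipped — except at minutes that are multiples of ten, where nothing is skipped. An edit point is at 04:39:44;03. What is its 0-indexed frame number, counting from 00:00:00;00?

503019

As if non-drop at 30 labels/s: (4 × 3600 + 39 × 60 + 44) × 30 + 3 = 503523.
Minute boundaries passed: 279; those not divisible by 10: 279 − 27 = 252; dropped labels = 2 × 252 = 504.
Actual frame index = 503523 − 504 = 503019.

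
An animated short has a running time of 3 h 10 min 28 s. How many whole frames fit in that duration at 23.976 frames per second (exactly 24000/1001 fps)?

273998 frames

3 h 10 min 28 s = 11428 s.
Frames = 11428 × 24000/1001 = 274272000/1001 ≈ 273998.0020.
Complete frames: 273998.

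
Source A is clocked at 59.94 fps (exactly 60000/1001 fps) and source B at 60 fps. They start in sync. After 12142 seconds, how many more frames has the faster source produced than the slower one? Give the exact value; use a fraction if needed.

56040/77 frames

A emits 60000/1001 × 12142 = 56040000/77 frames; B emits 60 × 12142 = 728520.
Difference = 56040/77 frames (≈ 727.7922); B is ahead of A.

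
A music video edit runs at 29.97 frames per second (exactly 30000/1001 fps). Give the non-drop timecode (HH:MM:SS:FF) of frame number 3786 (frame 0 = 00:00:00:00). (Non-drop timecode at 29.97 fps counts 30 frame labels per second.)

00:02:06:06

3786 ÷ 30 = 126 full seconds, remainder 6 frames.
126 s = 0 h 2 min 6 s.
Timecode: 00:02:06:06.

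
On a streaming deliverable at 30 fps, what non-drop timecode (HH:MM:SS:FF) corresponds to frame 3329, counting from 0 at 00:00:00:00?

3329 ÷ 30 = 110 full seconds, remainder 29 frames.
110 s = 0 h 1 min 50 s.
Timecode: 00:01:50:29.

00:01:50:29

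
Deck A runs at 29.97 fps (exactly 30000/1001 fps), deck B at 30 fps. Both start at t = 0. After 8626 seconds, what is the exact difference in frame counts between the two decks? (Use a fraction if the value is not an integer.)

A emits 30000/1001 × 8626 = 258780000/1001 frames; B emits 30 × 8626 = 258780.
Difference = 258780/1001 frames (≈ 258.5215); B is ahead of A.

258780/1001 frames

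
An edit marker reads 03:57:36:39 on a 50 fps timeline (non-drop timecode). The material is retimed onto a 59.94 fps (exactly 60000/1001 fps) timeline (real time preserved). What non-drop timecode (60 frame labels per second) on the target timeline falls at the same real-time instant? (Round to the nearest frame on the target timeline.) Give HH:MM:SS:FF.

Source frame index: (3×3600 + 57×60 + 36) × 50 + 39 = 712839.
Real time: 712839 / (50) = 712839/50 s.
Target frame: (712839/50) × (60000/1001) = 855406800/1001 ≈ 854552.248 → 854552.
At 60 labels/s: frame 854552 → 03:57:22:32.

03:57:22:32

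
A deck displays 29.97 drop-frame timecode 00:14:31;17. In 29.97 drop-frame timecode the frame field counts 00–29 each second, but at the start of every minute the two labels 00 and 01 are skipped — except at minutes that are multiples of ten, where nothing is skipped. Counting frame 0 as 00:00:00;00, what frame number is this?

As if non-drop at 30 labels/s: (0 × 3600 + 14 × 60 + 31) × 30 + 17 = 26147.
Minute boundaries passed: 14; those not divisible by 10: 14 − 1 = 13; dropped labels = 2 × 13 = 26.
Actual frame index = 26147 − 26 = 26121.

26121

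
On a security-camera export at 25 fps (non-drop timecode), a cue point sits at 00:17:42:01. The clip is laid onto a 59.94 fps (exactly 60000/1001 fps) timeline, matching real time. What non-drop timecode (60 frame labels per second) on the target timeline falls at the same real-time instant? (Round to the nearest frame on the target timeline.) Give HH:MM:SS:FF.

00:17:40:59

Source frame index: (0×3600 + 17×60 + 42) × 25 + 1 = 26551.
Real time: 26551 / (25) = 26551/25 s.
Target frame: (26551/25) × (60000/1001) = 9103200/143 ≈ 63658.741 → 63659.
At 60 labels/s: frame 63659 → 00:17:40:59.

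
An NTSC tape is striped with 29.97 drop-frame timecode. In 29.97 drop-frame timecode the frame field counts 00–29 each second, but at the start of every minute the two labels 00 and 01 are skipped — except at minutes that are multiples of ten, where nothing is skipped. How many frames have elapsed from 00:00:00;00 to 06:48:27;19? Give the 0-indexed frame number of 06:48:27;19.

734493

Complete 10-minute blocks: 40, each 17982 frames → 719280.
Remaining 8 whole minutes in the current block: 1800 + 7 × 1798 = 14386 frames.
Within the current minute: 27 × 30 + 19 − 2 = 827 (labels ;00/;01 skipped at this minute). Total = 719280 + 14386 + 827 = 734493.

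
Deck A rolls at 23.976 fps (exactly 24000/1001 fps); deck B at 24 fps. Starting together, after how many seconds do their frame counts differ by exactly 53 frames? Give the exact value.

53053/24 seconds

The gap grows by |24 − 24000/1001| = 24/1001 frames per second.
Time for a 53-frame gap: 53 ÷ (24/1001) = 53053/24 s.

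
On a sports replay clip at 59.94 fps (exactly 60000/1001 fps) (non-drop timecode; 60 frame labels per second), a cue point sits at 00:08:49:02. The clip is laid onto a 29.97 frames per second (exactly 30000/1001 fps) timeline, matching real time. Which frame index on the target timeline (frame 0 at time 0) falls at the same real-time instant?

frame 15871

Source frame index: (0×3600 + 8×60 + 49) × 60 + 2 = 31742.
Real time: 31742 / (60000/1001) = 15886871/30000 s.
Target frame: (15886871/30000) × (30000/1001) = 15871.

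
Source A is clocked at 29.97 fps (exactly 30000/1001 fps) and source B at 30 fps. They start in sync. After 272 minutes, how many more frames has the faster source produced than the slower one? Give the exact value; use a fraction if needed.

272 min = 16320 s.
A emits 30000/1001 × 16320 = 489600000/1001 frames; B emits 30 × 16320 = 489600.
Difference = 489600/1001 frames (≈ 489.1109); B is ahead of A.

489600/1001 frames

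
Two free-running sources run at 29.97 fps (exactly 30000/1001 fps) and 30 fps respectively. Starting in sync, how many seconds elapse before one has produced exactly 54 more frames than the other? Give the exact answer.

1801.8 seconds

The gap grows by |30 − 30000/1001| = 30/1001 frames per second.
Time for a 54-frame gap: 54 ÷ (30/1001) = 1801.8 s.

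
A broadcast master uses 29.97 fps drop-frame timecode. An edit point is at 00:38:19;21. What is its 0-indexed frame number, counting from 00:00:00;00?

68921

Complete 10-minute blocks: 3, each 17982 frames → 53946.
Remaining 8 whole minutes in the current block: 1800 + 7 × 1798 = 14386 frames.
Within the current minute: 19 × 30 + 21 − 2 = 589 (labels ;00/;01 skipped at this minute). Total = 53946 + 14386 + 589 = 68921.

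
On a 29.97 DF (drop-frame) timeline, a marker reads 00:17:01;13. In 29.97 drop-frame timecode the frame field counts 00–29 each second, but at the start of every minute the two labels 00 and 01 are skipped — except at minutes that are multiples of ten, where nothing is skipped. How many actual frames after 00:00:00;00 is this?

As if non-drop at 30 labels/s: (0 × 3600 + 17 × 60 + 1) × 30 + 13 = 30643.
Minute boundaries passed: 17; those not divisible by 10: 17 − 1 = 16; dropped labels = 2 × 16 = 32.
Actual frame index = 30643 − 32 = 30611.

30611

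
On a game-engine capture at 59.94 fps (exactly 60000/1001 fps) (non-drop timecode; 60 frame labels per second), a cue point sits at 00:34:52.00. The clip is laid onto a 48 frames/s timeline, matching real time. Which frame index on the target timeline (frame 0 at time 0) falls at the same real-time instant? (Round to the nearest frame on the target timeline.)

frame 100516

Source frame index: (0×3600 + 34×60 + 52) × 60 + 0 = 125520.
Real time: 125520 / (60000/1001) = 523523/250 s.
Target frame: (523523/250) × (48) = 12564552/125 ≈ 100516.416 → 100516.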